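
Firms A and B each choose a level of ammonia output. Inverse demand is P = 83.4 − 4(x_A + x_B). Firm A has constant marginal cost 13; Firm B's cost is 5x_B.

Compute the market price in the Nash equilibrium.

33.8

Firm A's profit: π = x_A(83.4 − 4(x_A + x_B)) − 13x_A.
∂π/∂x_A = 70.4 − 8x_A − 4x_B = 0, so x_A = 8.8 − 0.5x_B.
By the same steps for B: x_B = 9.8 − 0.5x_A.
Substituting the second reaction function into the first: x_A = 8.8 − 0.5(9.8 − 0.5x_A), which gives 0.75x_A = 3.9 ⇒ x_A = 5.2.
Then x_B = 9.8 − 0.5·5.2 = 7.2.
Equilibrium price: P = 83.4 − 4·12.4 = 33.8.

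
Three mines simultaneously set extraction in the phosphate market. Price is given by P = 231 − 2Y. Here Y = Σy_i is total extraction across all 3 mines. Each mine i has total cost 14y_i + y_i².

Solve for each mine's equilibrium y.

21.7

A representative mine's profit is π_i = y_i(231 − 2Y) − 14y_i − y_i², with Y = y_i + Σ_{j≠i} y_j.
First-order condition: 217 − 6y_i − 2Σ_{j≠i} y_j = 0.
Imposing symmetry (y_j = y for all j) turns Σ_{j≠i} y_j into 2y, so 217 = 10y and y = 21.7.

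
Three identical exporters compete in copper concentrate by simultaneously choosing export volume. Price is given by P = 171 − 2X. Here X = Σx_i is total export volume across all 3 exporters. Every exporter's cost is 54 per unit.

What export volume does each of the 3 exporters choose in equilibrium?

14.625

A representative exporter's profit is π_i = x_i(171 − 2X) − 54x_i, with X = x_i + Σ_{j≠i} x_j.
First-order condition: 117 − 4x_i − 2Σ_{j≠i} x_j = 0.
With identical exporters, set every x_j = x: then 117 − 4x − 4x = 0, i.e. x = 117/8 = 14.625.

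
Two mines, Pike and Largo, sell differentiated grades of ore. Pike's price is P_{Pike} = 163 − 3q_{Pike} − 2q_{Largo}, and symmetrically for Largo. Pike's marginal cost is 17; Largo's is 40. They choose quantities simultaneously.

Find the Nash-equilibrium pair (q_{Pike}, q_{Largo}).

Mine Pike's profit: π = q_{Pike}(163 − 3q_{Pike} − 2q_{Largo}) − 17q_{Pike}.
∂π/∂q_{Pike} = 146 − 6q_{Pike} − 2q_{Largo} = 0 ⇒ q_{Pike} = 73/3 − (1/3)q_{Largo}.
Similarly q_{Largo} = 20.5 − (1/3)q_{Pike}.
Substituting the second reaction function into the first: q_{Pike} = 73/3 − (1/3)(20.5 − (1/3)q_{Pike}), which gives (8/9)q_{Pike} = 17.5 ⇒ q_{Pike} = 19.6875.
Then q_{Largo} = 20.5 − (1/3)·19.6875 = 13.9375.

19.6875, 13.9375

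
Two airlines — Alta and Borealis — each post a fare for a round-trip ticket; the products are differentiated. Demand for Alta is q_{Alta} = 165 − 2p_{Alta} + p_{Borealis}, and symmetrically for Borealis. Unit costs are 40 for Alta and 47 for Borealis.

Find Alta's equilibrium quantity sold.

Alta's profit: π = (p_{Alta} − 40)(165 − 2p_{Alta} + p_{Borealis}).
∂π/∂p_{Alta} = 245 − 4p_{Alta} + p_{Borealis} = 0 ⇒ p_{Alta} = 61.25 + 0.25p_{Borealis}.
Similarly p_{Borealis} = 64.75 + 0.25p_{Alta}.
Substituting the second reaction function into the first: p_{Alta} = 61.25 + 0.25(64.75 + 0.25p_{Alta}), which gives 0.9375p_{Alta} = 77.4375 ⇒ p_{Alta} = 82.6.
Then p_{Borealis} = 64.75 + 0.25·82.6 = 85.4.
q_{Alta} = 165 − 2·82.6 + 85.4 = 85.2.

85.2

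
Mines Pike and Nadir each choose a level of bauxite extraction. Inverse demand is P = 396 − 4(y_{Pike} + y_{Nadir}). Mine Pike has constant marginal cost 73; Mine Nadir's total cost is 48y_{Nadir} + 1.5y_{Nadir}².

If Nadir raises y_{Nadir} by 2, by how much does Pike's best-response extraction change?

-1

Mine Pike's profit: π = y_{Pike}(396 − 4(y_{Pike} + y_{Nadir})) − 73y_{Pike}.
∂π/∂y_{Pike} = 323 − 8y_{Pike} − 4y_{Nadir} = 0, so y_{Pike} = 40.375 − 0.5y_{Nadir}.
The reaction-function slope is −0.5, so a 2-unit rise in y_{Nadir} moves y_{Pike} by −0.5 × 2 = −1. Pike's best response falls — the actions are strategic substitutes.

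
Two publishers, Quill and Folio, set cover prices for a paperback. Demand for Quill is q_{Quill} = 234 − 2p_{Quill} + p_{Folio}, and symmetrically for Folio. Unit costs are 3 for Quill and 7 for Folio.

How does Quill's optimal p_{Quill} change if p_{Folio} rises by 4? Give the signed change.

1

Quill's profit: π = (p_{Quill} − 3)(234 − 2p_{Quill} + p_{Folio}).
∂π/∂p_{Quill} = 240 − 4p_{Quill} + p_{Folio} = 0 ⇒ p_{Quill} = 60 + 0.25p_{Folio}.
The reaction-function slope is 0.25, so a 4-unit rise in p_{Folio} moves p_{Quill} by 0.25 × 4 = 1. Quill's best response rises — the actions are strategic complements.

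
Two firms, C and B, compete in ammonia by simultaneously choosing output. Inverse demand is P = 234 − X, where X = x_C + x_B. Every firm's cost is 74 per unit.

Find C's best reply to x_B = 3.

Firm C's profit: π = x_C(234 − (x_C + x_B)) − 74x_C.
∂π/∂x_C = 160 − 2x_C − x_B = 0, so x_C = 80 − 0.5x_B.
At x_B = 3: x_C = 80 − 0.5·3 = 78.5.

78.5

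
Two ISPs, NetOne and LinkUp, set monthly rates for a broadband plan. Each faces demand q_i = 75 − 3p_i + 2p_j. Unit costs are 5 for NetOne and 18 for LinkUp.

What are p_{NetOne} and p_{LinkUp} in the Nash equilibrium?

NetOne's profit: π = (p_{NetOne} − 5)(75 − 3p_{NetOne} + 2p_{LinkUp}).
∂π/∂p_{NetOne} = 90 − 6p_{NetOne} + 2p_{LinkUp} = 0 ⇒ p_{NetOne} = 15 + (1/3)p_{LinkUp}.
Similarly p_{LinkUp} = 21.5 + (1/3)p_{NetOne}.
Solving the two reaction functions simultaneously: (1 − (1/3)(1/3))p_{NetOne} = 15 + (1/3)·21.5, so (8/9)p_{NetOne} = 133/6 and p_{NetOne} = 24.9375.
Then p_{LinkUp} = 21.5 + (1/3)·24.9375 = 29.8125.

24.9375, 29.8125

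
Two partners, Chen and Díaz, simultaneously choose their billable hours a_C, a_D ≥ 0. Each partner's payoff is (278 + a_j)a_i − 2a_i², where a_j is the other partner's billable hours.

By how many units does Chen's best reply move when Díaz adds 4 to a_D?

Chen's payoff is (278 + a_D)a_C − 2a_C².
∂π/∂a_C = 278 + a_D − 4a_C = 0, so a_C = 69.5 + 0.25a_D.
The reaction-function slope is 0.25, so a 4-unit rise in a_D moves a_C by 0.25 × 4 = 1. Chen's best response rises — the actions are strategic complements.

1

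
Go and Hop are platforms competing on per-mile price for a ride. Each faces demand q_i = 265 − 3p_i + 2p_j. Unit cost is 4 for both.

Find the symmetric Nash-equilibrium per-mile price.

69.25

Go's profit: π = (p_{Go} − 4)(265 − 3p_{Go} + 2p_{Hop}).
∂π/∂p_{Go} = 277 − 6p_{Go} + 2p_{Hop} = 0 ⇒ p_{Go} = 277/6 + (1/3)p_{Hop}.
Setting p_{Go} = p_{Hop} in the reaction function: p_{Go} = 277/6 + (1/3)p_{Go}, so p_{Go} = (277/6) / (2/3) = 69.25.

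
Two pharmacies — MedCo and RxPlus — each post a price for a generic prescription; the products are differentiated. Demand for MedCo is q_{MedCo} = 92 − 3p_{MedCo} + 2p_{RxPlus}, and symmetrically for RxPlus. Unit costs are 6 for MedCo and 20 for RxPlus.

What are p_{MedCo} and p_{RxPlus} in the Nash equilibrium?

30.125, 35.375

MedCo's profit: π = (p_{MedCo} − 6)(92 − 3p_{MedCo} + 2p_{RxPlus}).
∂π/∂p_{MedCo} = 110 − 6p_{MedCo} + 2p_{RxPlus} = 0 ⇒ p_{MedCo} = 55/3 + (1/3)p_{RxPlus}.
Similarly p_{RxPlus} = 76/3 + (1/3)p_{MedCo}.
Substituting the second reaction function into the first: p_{MedCo} = 55/3 + (1/3)(76/3 + (1/3)p_{MedCo}), which gives (8/9)p_{MedCo} = 241/9 ⇒ p_{MedCo} = 30.125.
Then p_{RxPlus} = 76/3 + (1/3)·30.125 = 35.375.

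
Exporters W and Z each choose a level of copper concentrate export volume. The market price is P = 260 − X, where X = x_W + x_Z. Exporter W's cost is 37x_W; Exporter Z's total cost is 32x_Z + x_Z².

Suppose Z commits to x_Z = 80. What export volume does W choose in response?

71.5

Exporter W's profit: π = x_W(260 − (x_W + x_Z)) − 37x_W.
∂π/∂x_W = 223 − 2x_W − x_Z = 0, so x_W = 111.5 − 0.5x_Z.
At x_Z = 80: x_W = 111.5 − 0.5·80 = 71.5.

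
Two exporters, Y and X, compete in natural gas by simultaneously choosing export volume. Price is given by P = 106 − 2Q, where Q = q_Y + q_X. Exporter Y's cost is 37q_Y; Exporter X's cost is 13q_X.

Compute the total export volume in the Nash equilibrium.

27

Exporter Y's profit: π = q_Y(106 − 2(q_Y + q_X)) − 37q_Y.
∂π/∂q_Y = 69 − 4q_Y − 2q_X = 0, so q_Y = 17.25 − 0.5q_X.
By the same steps for X: q_X = 23.25 − 0.5q_Y.
Substituting the second reaction function into the first: q_Y = 17.25 − 0.5(23.25 − 0.5q_Y), which gives 0.75q_Y = 5.625 ⇒ q_Y = 7.5.
Then q_X = 23.25 − 0.5·7.5 = 19.5.
Total export volume: 7.5 + 19.5 = 27.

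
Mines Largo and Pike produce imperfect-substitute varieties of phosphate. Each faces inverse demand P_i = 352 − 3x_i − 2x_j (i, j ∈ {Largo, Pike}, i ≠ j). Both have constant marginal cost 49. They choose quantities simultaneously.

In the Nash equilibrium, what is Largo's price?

Mine Largo's profit: π = x_{Largo}(352 − 3x_{Largo} − 2x_{Pike}) − 49x_{Largo}.
∂π/∂x_{Largo} = 303 − 6x_{Largo} − 2x_{Pike} = 0 ⇒ x_{Largo} = 50.5 − (1/3)x_{Pike}.
Setting x_{Largo} = x_{Pike} in the reaction function: x_{Largo} = 50.5 − (1/3)x_{Largo}, so x_{Largo} = 50.5 / (4/3) = 37.875.
P_{Largo} = 352 − 3·37.875 − 2·37.875 = 162.625.

162.625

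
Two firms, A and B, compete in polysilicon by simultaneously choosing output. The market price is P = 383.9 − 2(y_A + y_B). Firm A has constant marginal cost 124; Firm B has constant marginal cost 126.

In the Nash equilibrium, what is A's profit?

3810.645

Firm A's profit: π = y_A(383.9 − 2(y_A + y_B)) − 124y_A.
∂π/∂y_A = 259.9 − 4y_A − 2y_B = 0, so y_A = 64.975 − 0.5y_B.
By the same steps for B: y_B = 64.475 − 0.5y_A.
Substituting the second reaction function into the first: y_A = 64.975 − 0.5(64.475 − 0.5y_A), which gives 0.75y_A = 32.7375 ⇒ y_A = 43.65.
Then y_B = 64.475 − 0.5·43.65 = 42.65.
Price P = 383.9 − 2·86.3 = 211.3.
A's profit: (211.3 − 124)·43.65 = 3810.645.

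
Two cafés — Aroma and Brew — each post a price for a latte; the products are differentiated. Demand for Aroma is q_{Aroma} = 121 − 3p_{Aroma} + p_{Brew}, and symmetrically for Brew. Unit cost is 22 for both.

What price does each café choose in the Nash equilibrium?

37.4

Aroma's profit: π = (p_{Aroma} − 22)(121 − 3p_{Aroma} + p_{Brew}).
∂π/∂p_{Aroma} = 187 − 6p_{Aroma} + p_{Brew} = 0 ⇒ p_{Aroma} = 187/6 + (1/6)p_{Brew}.
Setting p_{Aroma} = p_{Brew} in the reaction function: p_{Aroma} = 187/6 + (1/6)p_{Aroma}, so p_{Aroma} = (187/6) / (5/6) = 37.4.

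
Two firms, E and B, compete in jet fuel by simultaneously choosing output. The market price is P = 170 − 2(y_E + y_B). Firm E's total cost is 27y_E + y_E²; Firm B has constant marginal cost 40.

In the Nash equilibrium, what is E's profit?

730.08

Firm E's profit: π = y_E(170 − 2(y_E + y_B)) − 27y_E − y_E².
∂π/∂y_E = 143 − 6y_E − 2y_B = 0, so y_E = 143/6 − (1/3)y_B.
For B: ∂π/∂y_B = 130 − 4y_B − 2y_E = 0 ⇒ y_B = 32.5 − 0.5y_E.
Plugging y_B into E's best response: y_E = 143/6 − (1/3)(32.5 − 0.5y_E) ⇒ (5/6)y_E = 13, so y_E = 15.6.
Then y_B = 32.5 − 0.5·15.6 = 24.7.
Price P = 170 − 2·40.3 = 89.4.
E's profit: (89.4 − 27)·15.6 − (15.6)² = 730.08.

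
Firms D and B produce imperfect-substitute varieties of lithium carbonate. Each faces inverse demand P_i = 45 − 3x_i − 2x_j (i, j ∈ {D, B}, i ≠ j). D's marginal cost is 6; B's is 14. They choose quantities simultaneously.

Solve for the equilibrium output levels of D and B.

5.375, 3.375

Firm D's profit: π = x_D(45 − 3x_D − 2x_B) − 6x_D.
∂π/∂x_D = 39 − 6x_D − 2x_B = 0 ⇒ x_D = 6.5 − (1/3)x_B.
Similarly x_B = 31/6 − (1/3)x_D.
Plugging x_B into D's best response: x_D = 6.5 − (1/3)(31/6 − (1/3)x_D) ⇒ (8/9)x_D = 43/9, so x_D = 5.375.
Then x_B = 31/6 − (1/3)·5.375 = 3.375.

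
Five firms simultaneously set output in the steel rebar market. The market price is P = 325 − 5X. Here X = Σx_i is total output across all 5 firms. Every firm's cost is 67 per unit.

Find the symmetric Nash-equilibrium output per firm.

A representative firm's profit is π_i = x_i(325 − 5X) − 67x_i, with X = x_i + Σ_{j≠i} x_j.
First-order condition: 258 − 10x_i − 5Σ_{j≠i} x_j = 0.
With identical firms, set every x_j = x: then 258 − 10x − 20x = 0, i.e. x = 258/30 = 8.6.

8.6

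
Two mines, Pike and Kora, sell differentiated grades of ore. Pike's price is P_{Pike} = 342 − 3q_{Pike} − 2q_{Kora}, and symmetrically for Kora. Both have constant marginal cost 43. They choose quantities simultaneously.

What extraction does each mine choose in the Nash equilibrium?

Mine Pike's profit: π = q_{Pike}(342 − 3q_{Pike} − 2q_{Kora}) − 43q_{Pike}.
∂π/∂q_{Pike} = 299 − 6q_{Pike} − 2q_{Kora} = 0 ⇒ q_{Pike} = 299/6 − (1/3)q_{Kora}.
By symmetry q_{Kora} = q_{Pike}; substituting into the reaction function, (4/3)q_{Pike} = 299/6 and q_{Pike} = 37.375.

37.375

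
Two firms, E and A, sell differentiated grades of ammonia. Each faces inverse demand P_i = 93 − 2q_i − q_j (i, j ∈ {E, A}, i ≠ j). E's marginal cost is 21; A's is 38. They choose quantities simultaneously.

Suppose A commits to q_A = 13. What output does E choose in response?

Firm E's profit: π = q_E(93 − 2q_E − q_A) − 21q_E.
∂π/∂q_E = 72 − 4q_E − q_A = 0 ⇒ q_E = 18 − 0.25q_A.
At q_A = 13: q_E = 18 − 0.25·13 = 14.75.

14.75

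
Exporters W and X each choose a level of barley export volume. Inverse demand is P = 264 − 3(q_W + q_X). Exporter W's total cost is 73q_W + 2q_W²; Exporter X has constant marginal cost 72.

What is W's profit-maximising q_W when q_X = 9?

16.4

Exporter W's profit: π = q_W(264 − 3(q_W + q_X)) − 73q_W − 2q_W².
∂π/∂q_W = 191 − 10q_W − 3q_X = 0, so q_W = 19.1 − 0.3q_X.
At q_X = 9: q_W = 19.1 − 0.3·9 = 16.4.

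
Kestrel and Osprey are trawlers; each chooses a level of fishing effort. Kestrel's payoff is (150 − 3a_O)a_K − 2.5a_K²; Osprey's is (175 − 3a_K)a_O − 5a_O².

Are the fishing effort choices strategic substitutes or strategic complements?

strategic substitutes

Expanding Kestrel's payoff: 150a_K − 3a_Oa_K − 2.5a_K².
∂π/∂a_K = 150 − 3a_O − 5a_K = 0, so a_K = 30 − 0.6a_O.
The best-response slope da_K/da_O = −0.6 < 0: the reaction function is downward-sloping, so the choices are strategic substitutes.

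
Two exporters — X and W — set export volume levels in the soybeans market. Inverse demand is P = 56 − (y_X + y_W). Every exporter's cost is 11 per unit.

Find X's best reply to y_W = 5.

20

Exporter X's profit: π = y_X(56 − (y_X + y_W)) − 11y_X.
∂π/∂y_X = 45 − 2y_X − y_W = 0, so y_X = 22.5 − 0.5y_W.
At y_W = 5: y_X = 22.5 − 0.5·5 = 20.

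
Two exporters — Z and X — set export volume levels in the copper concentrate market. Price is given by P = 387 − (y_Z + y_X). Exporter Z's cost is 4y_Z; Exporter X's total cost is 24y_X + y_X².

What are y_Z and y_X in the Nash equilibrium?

167, 49

Exporter Z's profit: π = y_Z(387 − (y_Z + y_X)) − 4y_Z.
∂π/∂y_Z = 383 − 2y_Z − y_X = 0, so y_Z = 191.5 − 0.5y_X.
For X: ∂π/∂y_X = 363 − 4y_X − y_Z = 0 ⇒ y_X = 90.75 − 0.25y_Z.
Solving the two reaction functions simultaneously: (1 − (−0.5)(−0.25))y_Z = 191.5 − 0.5·90.75, so 0.875y_Z = 146.125 and y_Z = 167.
Then y_X = 90.75 − 0.25·167 = 49.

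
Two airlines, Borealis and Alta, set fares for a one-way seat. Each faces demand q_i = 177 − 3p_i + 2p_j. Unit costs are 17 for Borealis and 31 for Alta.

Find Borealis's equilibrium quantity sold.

127.875

Borealis's profit: π = (p_{Borealis} − 17)(177 − 3p_{Borealis} + 2p_{Alta}).
∂π/∂p_{Borealis} = 228 − 6p_{Borealis} + 2p_{Alta} = 0 ⇒ p_{Borealis} = 38 + (1/3)p_{Alta}.
Similarly p_{Alta} = 45 + (1/3)p_{Borealis}.
Substituting the second reaction function into the first: p_{Borealis} = 38 + (1/3)(45 + (1/3)p_{Borealis}), which gives (8/9)p_{Borealis} = 53 ⇒ p_{Borealis} = 59.625.
Then p_{Alta} = 45 + (1/3)·59.625 = 64.875.
q_{Borealis} = 177 − 3·59.625 + 2·64.875 = 127.875.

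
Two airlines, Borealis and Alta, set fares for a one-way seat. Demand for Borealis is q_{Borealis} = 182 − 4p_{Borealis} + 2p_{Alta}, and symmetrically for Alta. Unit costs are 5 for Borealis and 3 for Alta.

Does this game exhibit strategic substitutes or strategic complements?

Borealis's profit: π = (p_{Borealis} − 5)(182 − 4p_{Borealis} + 2p_{Alta}).
∂π/∂p_{Borealis} = 202 − 8p_{Borealis} + 2p_{Alta} = 0 ⇒ p_{Borealis} = 25.25 + 0.25p_{Alta}.
The best-response slope dp_{Borealis}/dp_{Alta} = 0.25 > 0: the reaction function is upward-sloping, so the choices are strategic complements.

strategic complements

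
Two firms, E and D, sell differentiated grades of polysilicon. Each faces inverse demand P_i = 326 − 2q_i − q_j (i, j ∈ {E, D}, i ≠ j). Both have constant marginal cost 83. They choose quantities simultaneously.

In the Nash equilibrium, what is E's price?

180.2

Firm E's profit: π = q_E(326 − 2q_E − q_D) − 83q_E.
∂π/∂q_E = 243 − 4q_E − q_D = 0 ⇒ q_E = 60.75 − 0.25q_D.
The game is symmetric, so in equilibrium q_D = q_E: the reaction function gives 1.25q_E = 60.75, hence q_E = 48.6.
P_E = 326 − 2·48.6 − 48.6 = 180.2.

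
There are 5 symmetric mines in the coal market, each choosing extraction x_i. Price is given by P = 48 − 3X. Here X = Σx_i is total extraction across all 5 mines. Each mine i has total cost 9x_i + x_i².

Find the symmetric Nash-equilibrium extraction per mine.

A representative mine's profit is π_i = x_i(48 − 3X) − 9x_i − x_i², with X = x_i + Σ_{j≠i} x_j.
First-order condition: 39 − 8x_i − 3Σ_{j≠i} x_j = 0.
With identical mines, set every x_j = x: then 39 − 8x − 12x = 0, i.e. x = 39/20 = 1.95.

1.95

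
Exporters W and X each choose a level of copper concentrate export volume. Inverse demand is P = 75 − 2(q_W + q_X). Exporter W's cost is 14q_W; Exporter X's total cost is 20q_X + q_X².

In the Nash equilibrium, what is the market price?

Exporter W's profit: π = q_W(75 − 2(q_W + q_X)) − 14q_W.
∂π/∂q_W = 61 − 4q_W − 2q_X = 0, so q_W = 15.25 − 0.5q_X.
For X: ∂π/∂q_X = 55 − 6q_X − 2q_W = 0 ⇒ q_X = 55/6 − (1/3)q_W.
Solving the two reaction functions simultaneously: (1 − (−0.5)(−1/3))q_W = 15.25 − 0.5·(55/6), so (5/6)q_W = 32/3 and q_W = 12.8.
Then q_X = 55/6 − (1/3)·12.8 = 4.9.
Equilibrium price: P = 75 − 2·17.7 = 39.6.

39.6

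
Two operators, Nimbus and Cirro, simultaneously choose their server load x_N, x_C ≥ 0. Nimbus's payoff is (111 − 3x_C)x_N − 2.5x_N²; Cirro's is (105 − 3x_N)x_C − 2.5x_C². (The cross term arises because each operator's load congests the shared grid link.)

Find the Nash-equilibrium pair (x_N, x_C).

15, 12

Expanding Nimbus's payoff: 111x_N − 3x_Cx_N − 2.5x_N².
∂π/∂x_N = 111 − 3x_C − 5x_N = 0, so x_N = 22.2 − 0.6x_C.
Likewise for Cirro: x_C = 21 − 0.6x_N.
Substituting the second reaction function into the first: x_N = 22.2 − 0.6(21 − 0.6x_N), which gives 0.64x_N = 9.6 ⇒ x_N = 15.
Then x_C = 21 − 0.6·15 = 12.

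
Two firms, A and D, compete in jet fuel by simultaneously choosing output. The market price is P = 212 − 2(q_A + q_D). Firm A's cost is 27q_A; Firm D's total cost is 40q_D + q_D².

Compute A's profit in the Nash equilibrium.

Firm A's profit: π = q_A(212 − 2(q_A + q_D)) − 27q_A.
∂π/∂q_A = 185 − 4q_A − 2q_D = 0, so q_A = 46.25 − 0.5q_D.
For D: ∂π/∂q_D = 172 − 6q_D − 2q_A = 0 ⇒ q_D = 86/3 − (1/3)q_A.
Plugging q_D into A's best response: q_A = 46.25 − 0.5(86/3 − (1/3)q_A) ⇒ (5/6)q_A = 383/12, so q_A = 38.3.
Then q_D = 86/3 − (1/3)·38.3 = 15.9.
Price P = 212 − 2·54.2 = 103.6.
A's profit: (103.6 − 27)·38.3 = 2933.78.

2933.78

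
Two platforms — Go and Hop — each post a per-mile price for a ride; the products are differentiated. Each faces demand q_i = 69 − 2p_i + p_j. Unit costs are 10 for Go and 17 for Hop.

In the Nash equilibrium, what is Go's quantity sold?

Go's profit: π = (p_{Go} − 10)(69 − 2p_{Go} + p_{Hop}).
∂π/∂p_{Go} = 89 − 4p_{Go} + p_{Hop} = 0 ⇒ p_{Go} = 22.25 + 0.25p_{Hop}.
Similarly p_{Hop} = 25.75 + 0.25p_{Go}.
Solving the two reaction functions simultaneously: (1 − (0.25)(0.25))p_{Go} = 22.25 + 0.25·25.75, so 0.9375p_{Go} = 28.6875 and p_{Go} = 30.6.
Then p_{Hop} = 25.75 + 0.25·30.6 = 33.4.
q_{Go} = 69 − 2·30.6 + 33.4 = 41.2.

41.2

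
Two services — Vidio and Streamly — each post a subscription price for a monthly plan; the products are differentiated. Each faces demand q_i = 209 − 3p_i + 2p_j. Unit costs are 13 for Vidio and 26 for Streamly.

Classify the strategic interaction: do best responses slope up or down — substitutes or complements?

Vidio's profit: π = (p_{Vidio} − 13)(209 − 3p_{Vidio} + 2p_{Streamly}).
∂π/∂p_{Vidio} = 248 − 6p_{Vidio} + 2p_{Streamly} = 0 ⇒ p_{Vidio} = 124/3 + (1/3)p_{Streamly}.
The best-response slope dp_{Vidio}/dp_{Streamly} = 1/3 > 0: the reaction function is upward-sloping, so the choices are strategic complements.

strategic complements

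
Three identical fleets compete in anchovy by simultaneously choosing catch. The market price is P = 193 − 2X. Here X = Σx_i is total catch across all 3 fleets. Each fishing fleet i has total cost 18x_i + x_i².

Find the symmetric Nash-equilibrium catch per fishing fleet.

17.5

A representative fishing fleet's profit is π_i = x_i(193 − 2X) − 18x_i − x_i², with X = x_i + Σ_{j≠i} x_j.
First-order condition: 175 − 6x_i − 2Σ_{j≠i} x_j = 0.
Imposing symmetry (x_j = x for all j) turns Σ_{j≠i} x_j into 2x, so 175 = 10x and x = 17.5.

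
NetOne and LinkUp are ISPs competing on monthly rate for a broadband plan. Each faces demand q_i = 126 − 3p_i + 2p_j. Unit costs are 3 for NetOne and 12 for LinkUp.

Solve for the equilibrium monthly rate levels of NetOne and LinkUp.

35.4375, 38.8125

NetOne's profit: π = (p_{NetOne} − 3)(126 − 3p_{NetOne} + 2p_{LinkUp}).
∂π/∂p_{NetOne} = 135 − 6p_{NetOne} + 2p_{LinkUp} = 0 ⇒ p_{NetOne} = 22.5 + (1/3)p_{LinkUp}.
Similarly p_{LinkUp} = 27 + (1/3)p_{NetOne}.
Solving the two reaction functions simultaneously: (1 − (1/3)(1/3))p_{NetOne} = 22.5 + (1/3)·27, so (8/9)p_{NetOne} = 31.5 and p_{NetOne} = 35.4375.
Then p_{LinkUp} = 27 + (1/3)·35.4375 = 38.8125.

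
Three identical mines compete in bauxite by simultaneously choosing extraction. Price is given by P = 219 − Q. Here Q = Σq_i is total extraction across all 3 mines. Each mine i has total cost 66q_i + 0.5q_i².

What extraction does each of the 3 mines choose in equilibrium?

A representative mine's profit is π_i = q_i(219 − Q) − 66q_i − 0.5q_i², with Q = q_i + Σ_{j≠i} q_j.
First-order condition: 153 − 3q_i − Σ_{j≠i} q_j = 0.
Imposing symmetry (q_j = q for all j) turns Σ_{j≠i} q_j into 2q, so 153 = 5q and q = 30.6.

30.6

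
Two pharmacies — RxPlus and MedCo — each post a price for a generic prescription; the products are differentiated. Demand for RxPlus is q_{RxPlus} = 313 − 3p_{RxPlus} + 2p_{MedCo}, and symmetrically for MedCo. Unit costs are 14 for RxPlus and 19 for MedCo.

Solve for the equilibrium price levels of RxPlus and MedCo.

89.6875, 91.5625

RxPlus's profit: π = (p_{RxPlus} − 14)(313 − 3p_{RxPlus} + 2p_{MedCo}).
∂π/∂p_{RxPlus} = 355 − 6p_{RxPlus} + 2p_{MedCo} = 0 ⇒ p_{RxPlus} = 355/6 + (1/3)p_{MedCo}.
Similarly p_{MedCo} = 185/3 + (1/3)p_{RxPlus}.
Solving the two reaction functions simultaneously: (1 − (1/3)(1/3))p_{RxPlus} = 355/6 + (1/3)·(185/3), so (8/9)p_{RxPlus} = 1435/18 and p_{RxPlus} = 89.6875.
Then p_{MedCo} = 185/3 + (1/3)·89.6875 = 91.5625.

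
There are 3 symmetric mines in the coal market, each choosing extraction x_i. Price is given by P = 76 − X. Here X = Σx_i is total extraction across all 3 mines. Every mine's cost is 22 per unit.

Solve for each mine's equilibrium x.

A representative mine's profit is π_i = x_i(76 − X) − 22x_i, with X = x_i + Σ_{j≠i} x_j.
First-order condition: 54 − 2x_i − Σ_{j≠i} x_j = 0.
In a symmetric equilibrium every mine chooses the same x, so Σ_{j≠i} x_j = 2x. The condition becomes 54 − 4x = 0, giving x = 54/4 = 13.5.

13.5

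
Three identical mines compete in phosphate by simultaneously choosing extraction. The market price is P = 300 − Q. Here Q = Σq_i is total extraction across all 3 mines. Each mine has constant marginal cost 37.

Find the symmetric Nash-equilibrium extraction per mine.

65.75

A representative mine's profit is π_i = q_i(300 − Q) − 37q_i, with Q = q_i + Σ_{j≠i} q_j.
First-order condition: 263 − 2q_i − Σ_{j≠i} q_j = 0.
Imposing symmetry (q_j = q for all j) turns Σ_{j≠i} q_j into 2q, so 263 = 4q and q = 65.75.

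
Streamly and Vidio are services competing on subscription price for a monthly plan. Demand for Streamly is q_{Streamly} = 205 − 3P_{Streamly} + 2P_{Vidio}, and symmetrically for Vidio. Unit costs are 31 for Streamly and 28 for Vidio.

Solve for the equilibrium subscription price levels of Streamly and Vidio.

Streamly's profit: π = (P_{Streamly} − 31)(205 − 3P_{Streamly} + 2P_{Vidio}).
∂π/∂P_{Streamly} = 298 − 6P_{Streamly} + 2P_{Vidio} = 0 ⇒ P_{Streamly} = 149/3 + (1/3)P_{Vidio}.
Similarly P_{Vidio} = 289/6 + (1/3)P_{Streamly}.
Substituting the second reaction function into the first: P_{Streamly} = 149/3 + (1/3)(289/6 + (1/3)P_{Streamly}), which gives (8/9)P_{Streamly} = 1183/18 ⇒ P_{Streamly} = 73.9375.
Then P_{Vidio} = 289/6 + (1/3)·73.9375 = 72.8125.

73.9375, 72.8125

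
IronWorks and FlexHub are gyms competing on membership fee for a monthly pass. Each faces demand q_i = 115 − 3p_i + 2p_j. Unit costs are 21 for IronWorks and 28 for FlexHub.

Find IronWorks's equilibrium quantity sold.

74.4375

IronWorks's profit: π = (p_{IronWorks} − 21)(115 − 3p_{IronWorks} + 2p_{FlexHub}).
∂π/∂p_{IronWorks} = 178 − 6p_{IronWorks} + 2p_{FlexHub} = 0 ⇒ p_{IronWorks} = 89/3 + (1/3)p_{FlexHub}.
Similarly p_{FlexHub} = 199/6 + (1/3)p_{IronWorks}.
Substituting the second reaction function into the first: p_{IronWorks} = 89/3 + (1/3)(199/6 + (1/3)p_{IronWorks}), which gives (8/9)p_{IronWorks} = 733/18 ⇒ p_{IronWorks} = 45.8125.
Then p_{FlexHub} = 199/6 + (1/3)·45.8125 = 48.4375.
q_{IronWorks} = 115 − 3·45.8125 + 2·48.4375 = 74.4375.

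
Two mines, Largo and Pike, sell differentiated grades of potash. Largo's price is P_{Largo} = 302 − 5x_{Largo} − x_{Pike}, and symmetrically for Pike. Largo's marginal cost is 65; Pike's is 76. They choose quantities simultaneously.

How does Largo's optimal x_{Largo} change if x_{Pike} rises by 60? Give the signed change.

-6

Mine Largo's profit: π = x_{Largo}(302 − 5x_{Largo} − x_{Pike}) − 65x_{Largo}.
∂π/∂x_{Largo} = 237 − 10x_{Largo} − x_{Pike} = 0 ⇒ x_{Largo} = 23.7 − 0.1x_{Pike}.
The reaction-function slope is −0.1, so a 60-unit rise in x_{Pike} moves x_{Largo} by −0.1 × 60 = −6. Largo's best response falls — the actions are strategic substitutes.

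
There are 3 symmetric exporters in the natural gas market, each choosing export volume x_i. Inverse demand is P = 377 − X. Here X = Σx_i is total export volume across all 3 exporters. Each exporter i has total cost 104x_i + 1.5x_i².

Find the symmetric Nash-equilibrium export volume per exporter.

39

A representative exporter's profit is π_i = x_i(377 − X) − 104x_i − 1.5x_i², with X = x_i + Σ_{j≠i} x_j.
First-order condition: 273 − 5x_i − Σ_{j≠i} x_j = 0.
In a symmetric equilibrium every exporter chooses the same x, so Σ_{j≠i} x_j = 2x. The condition becomes 273 − 7x = 0, giving x = 273/7 = 39.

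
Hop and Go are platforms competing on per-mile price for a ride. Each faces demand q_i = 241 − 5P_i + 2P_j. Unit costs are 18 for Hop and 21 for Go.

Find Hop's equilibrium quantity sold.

Hop's profit: π = (P_{Hop} − 18)(241 − 5P_{Hop} + 2P_{Go}).
∂π/∂P_{Hop} = 331 − 10P_{Hop} + 2P_{Go} = 0 ⇒ P_{Hop} = 33.1 + 0.2P_{Go}.
Similarly P_{Go} = 34.6 + 0.2P_{Hop}.
Plugging P_{Go} into Hop's best response: P_{Hop} = 33.1 + 0.2(34.6 + 0.2P_{Hop}) ⇒ 0.96P_{Hop} = 40.02, so P_{Hop} = 41.6875.
Then P_{Go} = 34.6 + 0.2·41.6875 = 42.9375.
q_{Hop} = 241 − 5·41.6875 + 2·42.9375 = 118.4375.

118.4375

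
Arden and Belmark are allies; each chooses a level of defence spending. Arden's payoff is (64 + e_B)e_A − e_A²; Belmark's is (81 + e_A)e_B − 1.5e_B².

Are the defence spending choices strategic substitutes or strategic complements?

strategic complements

Expanding Arden's payoff: 64e_A + e_Be_A − e_A².
∂π/∂e_A = 64 + e_B − 2e_A = 0, so e_A = 32 + 0.5e_B.
The best-response slope de_A/de_B = 0.5 > 0: the reaction function is upward-sloping, so the choices are strategic complements.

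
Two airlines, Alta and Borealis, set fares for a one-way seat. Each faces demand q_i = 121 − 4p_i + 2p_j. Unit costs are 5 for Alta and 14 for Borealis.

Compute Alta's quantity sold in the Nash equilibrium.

78.8

Alta's profit: π = (p_{Alta} − 5)(121 − 4p_{Alta} + 2p_{Borealis}).
∂π/∂p_{Alta} = 141 − 8p_{Alta} + 2p_{Borealis} = 0 ⇒ p_{Alta} = 17.625 + 0.25p_{Borealis}.
Similarly p_{Borealis} = 22.125 + 0.25p_{Alta}.
Plugging p_{Borealis} into Alta's best response: p_{Alta} = 17.625 + 0.25(22.125 + 0.25p_{Alta}) ⇒ 0.9375p_{Alta} = 741/32, so p_{Alta} = 24.7.
Then p_{Borealis} = 22.125 + 0.25·24.7 = 28.3.
q_{Alta} = 121 − 4·24.7 + 2·28.3 = 78.8.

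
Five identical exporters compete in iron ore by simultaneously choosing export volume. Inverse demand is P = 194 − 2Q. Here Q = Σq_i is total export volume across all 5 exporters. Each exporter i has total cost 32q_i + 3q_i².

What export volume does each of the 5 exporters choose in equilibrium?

A representative exporter's profit is π_i = q_i(194 − 2Q) − 32q_i − 3q_i², with Q = q_i + Σ_{j≠i} q_j.
First-order condition: 162 − 10q_i − 2Σ_{j≠i} q_j = 0.
With identical exporters, set every q_j = q: then 162 − 10q − 8q = 0, i.e. q = 162/18 = 9.

9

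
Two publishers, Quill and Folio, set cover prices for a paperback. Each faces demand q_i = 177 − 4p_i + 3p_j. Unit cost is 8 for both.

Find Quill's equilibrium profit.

Quill's profit: π = (p_{Quill} − 8)(177 − 4p_{Quill} + 3p_{Folio}).
∂π/∂p_{Quill} = 209 − 8p_{Quill} + 3p_{Folio} = 0 ⇒ p_{Quill} = 26.125 + 0.375p_{Folio}.
Setting p_{Quill} = p_{Folio} in the reaction function: p_{Quill} = 26.125 + 0.375p_{Quill}, so p_{Quill} = 26.125 / 0.625 = 41.8.
q_{Quill} = 177 − 4·41.8 + 3·41.8 = 135.2.
Profit = (41.8 − 8)·135.2 = 4569.76.

4569.76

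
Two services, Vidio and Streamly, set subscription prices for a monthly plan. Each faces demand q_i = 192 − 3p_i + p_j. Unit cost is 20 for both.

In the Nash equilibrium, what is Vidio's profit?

Vidio's profit: π = (p_{Vidio} − 20)(192 − 3p_{Vidio} + p_{Streamly}).
∂π/∂p_{Vidio} = 252 − 6p_{Vidio} + p_{Streamly} = 0 ⇒ p_{Vidio} = 42 + (1/6)p_{Streamly}.
Setting p_{Vidio} = p_{Streamly} in the reaction function: p_{Vidio} = 42 + (1/6)p_{Vidio}, so p_{Vidio} = 42 / (5/6) = 50.4.
q_{Vidio} = 192 − 3·50.4 + 50.4 = 91.2.
Profit = (50.4 − 20)·91.2 = 2772.48.

2772.48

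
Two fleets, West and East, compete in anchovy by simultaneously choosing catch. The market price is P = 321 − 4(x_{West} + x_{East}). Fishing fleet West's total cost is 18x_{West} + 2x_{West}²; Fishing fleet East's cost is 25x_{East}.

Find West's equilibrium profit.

1441.5

Fishing fleet West's profit: π = x_{West}(321 − 4(x_{West} + x_{East})) − 18x_{West} − 2x_{West}².
∂π/∂x_{West} = 303 − 12x_{West} − 4x_{East} = 0, so x_{West} = 25.25 − (1/3)x_{East}.
For East: ∂π/∂x_{East} = 296 − 8x_{East} − 4x_{West} = 0 ⇒ x_{East} = 37 − 0.5x_{West}.
Plugging x_{East} into West's best response: x_{West} = 25.25 − (1/3)(37 − 0.5x_{West}) ⇒ (5/6)x_{West} = 155/12, so x_{West} = 15.5.
Then x_{East} = 37 − 0.5·15.5 = 29.25.
Price P = 321 − 4·44.75 = 142.
West's profit: (142 − 18)·15.5 − 2(15.5)² = 1441.5.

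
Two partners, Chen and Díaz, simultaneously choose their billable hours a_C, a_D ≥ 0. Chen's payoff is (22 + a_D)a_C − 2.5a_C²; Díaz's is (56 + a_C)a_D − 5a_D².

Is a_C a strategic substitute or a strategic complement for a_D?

strategic complements

Expanding Chen's payoff: 22a_C + a_Da_C − 2.5a_C².
∂π/∂a_C = 22 + a_D − 5a_C = 0, so a_C = 4.4 + 0.2a_D.
The best-response slope da_C/da_D = 0.2 > 0: the reaction function is upward-sloping, so the choices are strategic complements.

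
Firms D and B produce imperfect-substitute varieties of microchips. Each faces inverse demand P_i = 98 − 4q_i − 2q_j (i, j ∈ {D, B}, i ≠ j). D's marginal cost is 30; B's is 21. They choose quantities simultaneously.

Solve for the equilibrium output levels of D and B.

Firm D's profit: π = q_D(98 − 4q_D − 2q_B) − 30q_D.
∂π/∂q_D = 68 − 8q_D − 2q_B = 0 ⇒ q_D = 8.5 − 0.25q_B.
Similarly q_B = 9.625 − 0.25q_D.
Substituting the second reaction function into the first: q_D = 8.5 − 0.25(9.625 − 0.25q_D), which gives 0.9375q_D = 195/32 ⇒ q_D = 6.5.
Then q_B = 9.625 − 0.25·6.5 = 8.

6.5, 8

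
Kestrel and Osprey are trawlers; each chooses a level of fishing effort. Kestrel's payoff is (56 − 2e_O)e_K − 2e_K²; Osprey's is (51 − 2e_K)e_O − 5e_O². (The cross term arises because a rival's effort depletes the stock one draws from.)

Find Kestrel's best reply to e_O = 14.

7

Expanding Kestrel's payoff: 56e_K − 2e_Oe_K − 2e_K².
∂π/∂e_K = 56 − 2e_O − 4e_K = 0, so e_K = 14 − 0.5e_O.
At e_O = 14: e_K = 14 − 0.5·14 = 7.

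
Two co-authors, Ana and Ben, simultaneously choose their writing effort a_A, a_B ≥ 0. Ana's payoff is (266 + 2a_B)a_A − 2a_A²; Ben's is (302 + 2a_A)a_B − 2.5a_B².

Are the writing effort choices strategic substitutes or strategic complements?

strategic complements

Expanding Ana's payoff: 266a_A + 2a_Ba_A − 2a_A².
∂π/∂a_A = 266 + 2a_B − 4a_A = 0, so a_A = 66.5 + 0.5a_B.
The best-response slope da_A/da_B = 0.5 > 0: the reaction function is upward-sloping, so the choices are strategic complements.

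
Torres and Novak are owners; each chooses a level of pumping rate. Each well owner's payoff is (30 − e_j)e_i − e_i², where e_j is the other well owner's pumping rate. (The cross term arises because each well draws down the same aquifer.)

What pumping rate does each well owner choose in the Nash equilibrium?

Torres's payoff is (30 − e_N)e_T − e_T².
∂π/∂e_T = 30 − e_N − 2e_T = 0, so e_T = 15 − 0.5e_N.
Setting e_T = e_N in the reaction function: e_T = 15 − 0.5e_T, so e_T = 15 / 1.5 = 10.

10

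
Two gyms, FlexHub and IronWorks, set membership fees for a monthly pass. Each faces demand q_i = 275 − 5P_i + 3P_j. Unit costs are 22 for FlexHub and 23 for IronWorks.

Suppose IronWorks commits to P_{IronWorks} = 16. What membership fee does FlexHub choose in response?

43.3

FlexHub's profit: π = (P_{FlexHub} − 22)(275 − 5P_{FlexHub} + 3P_{IronWorks}).
∂π/∂P_{FlexHub} = 385 − 10P_{FlexHub} + 3P_{IronWorks} = 0 ⇒ P_{FlexHub} = 38.5 + 0.3P_{IronWorks}.
At P_{IronWorks} = 16: P_{FlexHub} = 38.5 + 0.3·16 = 43.3.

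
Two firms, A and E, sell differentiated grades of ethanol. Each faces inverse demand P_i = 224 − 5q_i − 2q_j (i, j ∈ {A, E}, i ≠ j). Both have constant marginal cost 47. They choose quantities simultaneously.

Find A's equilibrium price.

120.75

Firm A's profit: π = q_A(224 − 5q_A − 2q_E) − 47q_A.
∂π/∂q_A = 177 − 10q_A − 2q_E = 0 ⇒ q_A = 17.7 − 0.2q_E.
The game is symmetric, so in equilibrium q_E = q_A: the reaction function gives 1.2q_A = 17.7, hence q_A = 14.75.
P_A = 224 − 5·14.75 − 2·14.75 = 120.75.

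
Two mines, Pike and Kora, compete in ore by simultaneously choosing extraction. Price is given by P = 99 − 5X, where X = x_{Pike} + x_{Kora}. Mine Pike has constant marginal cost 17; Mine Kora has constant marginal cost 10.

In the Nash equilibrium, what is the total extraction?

Mine Pike's profit: π = x_{Pike}(99 − 5(x_{Pike} + x_{Kora})) − 17x_{Pike}.
∂π/∂x_{Pike} = 82 − 10x_{Pike} − 5x_{Kora} = 0, so x_{Pike} = 8.2 − 0.5x_{Kora}.
By the same steps for Kora: x_{Kora} = 8.9 − 0.5x_{Pike}.
Solving the two reaction functions simultaneously: (1 − (−0.5)(−0.5))x_{Pike} = 8.2 − 0.5·8.9, so 0.75x_{Pike} = 3.75 and x_{Pike} = 5.
Then x_{Kora} = 8.9 − 0.5·5 = 6.4.
Total extraction: 5 + 6.4 = 11.4.

11.4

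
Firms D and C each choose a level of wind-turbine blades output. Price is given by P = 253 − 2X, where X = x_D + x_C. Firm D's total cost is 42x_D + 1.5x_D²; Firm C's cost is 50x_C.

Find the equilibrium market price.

133.25

Firm D's profit: π = x_D(253 − 2(x_D + x_C)) − 42x_D − 1.5x_D².
∂π/∂x_D = 211 − 7x_D − 2x_C = 0, so x_D = 211/7 − (2/7)x_C.
For C: ∂π/∂x_C = 203 − 4x_C − 2x_D = 0 ⇒ x_C = 50.75 − 0.5x_D.
Substituting the second reaction function into the first: x_D = 211/7 − (2/7)(50.75 − 0.5x_D), which gives (6/7)x_D = 219/14 ⇒ x_D = 18.25.
Then x_C = 50.75 − 0.5·18.25 = 41.625.
Equilibrium price: P = 253 − 2·59.875 = 133.25.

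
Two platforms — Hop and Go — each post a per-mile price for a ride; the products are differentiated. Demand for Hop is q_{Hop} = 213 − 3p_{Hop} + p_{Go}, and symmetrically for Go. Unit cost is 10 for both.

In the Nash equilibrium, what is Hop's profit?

4469.88

Hop's profit: π = (p_{Hop} − 10)(213 − 3p_{Hop} + p_{Go}).
∂π/∂p_{Hop} = 243 − 6p_{Hop} + p_{Go} = 0 ⇒ p_{Hop} = 40.5 + (1/6)p_{Go}.
By symmetry p_{Go} = p_{Hop}; substituting into the reaction function, (5/6)p_{Hop} = 40.5 and p_{Hop} = 48.6.
q_{Hop} = 213 − 3·48.6 + 48.6 = 115.8.
Profit = (48.6 − 10)·115.8 = 4469.88.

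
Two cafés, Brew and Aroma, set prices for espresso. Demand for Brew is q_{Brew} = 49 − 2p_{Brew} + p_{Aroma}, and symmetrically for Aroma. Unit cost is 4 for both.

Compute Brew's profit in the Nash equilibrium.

Brew's profit: π = (p_{Brew} − 4)(49 − 2p_{Brew} + p_{Aroma}).
∂π/∂p_{Brew} = 57 − 4p_{Brew} + p_{Aroma} = 0 ⇒ p_{Brew} = 14.25 + 0.25p_{Aroma}.
By symmetry p_{Aroma} = p_{Brew}; substituting into the reaction function, 0.75p_{Brew} = 14.25 and p_{Brew} = 19.
q_{Brew} = 49 − 2·19 + 19 = 30.
Profit = (19 − 4)·30 = 450.

450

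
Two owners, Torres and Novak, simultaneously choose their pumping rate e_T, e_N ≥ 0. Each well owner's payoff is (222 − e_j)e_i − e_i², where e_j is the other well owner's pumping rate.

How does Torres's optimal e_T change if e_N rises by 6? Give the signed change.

-3

Torres's payoff is (222 − e_N)e_T − e_T².
∂π/∂e_T = 222 − e_N − 2e_T = 0, so e_T = 111 − 0.5e_N.
The reaction-function slope is −0.5, so a 6-unit rise in e_N moves e_T by −0.5 × 6 = −3. Torres's best response falls — the actions are strategic substitutes.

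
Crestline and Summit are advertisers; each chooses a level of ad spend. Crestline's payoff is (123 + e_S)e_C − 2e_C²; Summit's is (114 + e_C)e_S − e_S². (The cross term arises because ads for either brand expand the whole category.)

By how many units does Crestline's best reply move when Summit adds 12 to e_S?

3

Expanding Crestline's payoff: 123e_C + e_Se_C − 2e_C².
∂π/∂e_C = 123 + e_S − 4e_C = 0, so e_C = 30.75 + 0.25e_S.
The reaction-function slope is 0.25, so a 12-unit rise in e_S moves e_C by 0.25 × 12 = 3. Crestline's best response rises — the actions are strategic complements.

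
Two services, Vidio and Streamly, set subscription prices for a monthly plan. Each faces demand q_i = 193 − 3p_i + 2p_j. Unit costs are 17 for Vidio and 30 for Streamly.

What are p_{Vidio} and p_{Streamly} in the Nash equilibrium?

Vidio's profit: π = (p_{Vidio} − 17)(193 − 3p_{Vidio} + 2p_{Streamly}).
∂π/∂p_{Vidio} = 244 − 6p_{Vidio} + 2p_{Streamly} = 0 ⇒ p_{Vidio} = 122/3 + (1/3)p_{Streamly}.
Similarly p_{Streamly} = 283/6 + (1/3)p_{Vidio}.
Substituting the second reaction function into the first: p_{Vidio} = 122/3 + (1/3)(283/6 + (1/3)p_{Vidio}), which gives (8/9)p_{Vidio} = 1015/18 ⇒ p_{Vidio} = 63.4375.
Then p_{Streamly} = 283/6 + (1/3)·63.4375 = 68.3125.

63.4375, 68.3125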